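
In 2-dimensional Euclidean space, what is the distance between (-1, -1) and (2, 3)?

√(Σ(x_i - y_i)²) = √((-1 - 2)² + (-1 - 3)²)
= √((-3)² + (-4)²) = √(9 + 16) = √25 = 5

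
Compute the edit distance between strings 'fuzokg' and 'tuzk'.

Let D[i][j] be the edit distance between the first i characters of 'fuzokg' and the first j characters of 'tuzk', with D[i][0] = i, D[0][j] = j, and D[i][j] = D[i-1][j-1] if the characters match, else 1 + min(D[i-1][j], D[i][j-1], D[i-1][j-1]). Filling the table (rows: prefixes of 'fuzokg', columns: prefixes of 'tuzk'):
     ε  t  u  z  k
  ε  0  1  2  3  4
  f  1  1  2  3  4
  u  2  2  1  2  3
  z  3  3  2  1  2
  o  4  4  3  2  2
  k  5  5  4  3  2
  g  6  6  5  4  3
The bottom-right entry gives D[6][4] = 3, so no sequence of fewer than 3 edits works. Backtracking through the table gives one optimal edit sequence (3 edits):
  fuzokg → tuzokg (sub f→t @1)
  tuzokg → tuzkg (del o @4)
  tuzkg → tuzk (del g @5)
Edit distance = 3.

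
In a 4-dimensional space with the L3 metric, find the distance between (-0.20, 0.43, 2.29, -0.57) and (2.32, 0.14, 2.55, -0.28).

(Σ|x_i - y_i|^3)^(1/3) = (|-0.2 - 2.32|^3 + |0.43 - 0.14|^3 + |2.29 - 2.55|^3 + |-0.57 - (-0.28)|^3)^(1/3)
= (2.52^3 + 0.29^3 + 0.26^3 + 0.29^3)^(1/3) ≈ (16.003 + 0.0244 + 0.0176 + 0.0244)^(1/3) = (16.0694)^(1/3) ≈ 2.5235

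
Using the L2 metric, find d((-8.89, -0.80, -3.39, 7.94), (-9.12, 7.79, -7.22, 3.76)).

√(Σ(x_i - y_i)²) = √((-8.89 - (-9.12))² + (-0.8 - 7.79)² + (-3.39 - (-7.22))² + (7.94 - 3.76)²)
= √(0.23² + (-8.59)² + 3.83² + 4.18²) = √(0.0529 + 73.7881 + 14.6689 + 17.4724) = √105.9823 ≈ 10.2948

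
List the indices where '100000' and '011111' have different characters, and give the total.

Differing positions: 1, 2, 3, 4, 5, 6. Hamming distance = 6.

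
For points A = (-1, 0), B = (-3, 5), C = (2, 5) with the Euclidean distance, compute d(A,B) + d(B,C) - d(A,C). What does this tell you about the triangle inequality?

d(A,B) = √(2² + 5²) = √29 ≈ 5.3852, d(B,C) = √(5² + 0²) = √25 = 5, d(A,C) = √(3² + 5²) = √34 ≈ 5.831.
d(A,B) + d(B,C) - d(A,C) = 5.3852 + 5 - 5.831 = 10.3852 - 5.831 = 4.5542 (to 4 decimal places). This is ≥ 0, so the triangle inequality holds for these points.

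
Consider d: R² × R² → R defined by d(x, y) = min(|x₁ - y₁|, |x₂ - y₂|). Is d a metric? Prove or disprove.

No. d fails identity of indiscernibles: take x = (3, 0) and y = (3, 7). Then d(x,y) = min(|3 - 3|, |0 - 7|) = min(0, 7) = 0, yet x ≠ y.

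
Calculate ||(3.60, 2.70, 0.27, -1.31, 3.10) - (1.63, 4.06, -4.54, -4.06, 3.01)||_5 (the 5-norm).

(Σ|x_i - y_i|^5)^(1/5) = (|3.6 - 1.63|^5 + |2.7 - 4.06|^5 + |0.27 - (-4.54)|^5 + |-1.31 - (-4.06)|^5 + |3.1 - 3.01|^5)^(1/5)
= (1.97^5 + 1.36^5 + 4.81^5 + 2.75^5 + 0.09^5)^(1/5) ≈ (29.6709 + 4.6526 + 2574.6926 + 157.2764 + 0)^(1/5) = (2766.2925)^(1/5) ≈ 4.8795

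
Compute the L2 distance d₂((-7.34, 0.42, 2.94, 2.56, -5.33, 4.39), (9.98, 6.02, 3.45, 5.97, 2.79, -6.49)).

√(Σ(x_i - y_i)²) = √((-7.34 - 9.98)² + (0.42 - 6.02)² + (2.94 - 3.45)² + (2.56 - 5.97)² + (-5.33 - 2.79)² + (4.39 - (-6.49))²)
= √((-17.32)² + (-5.6)² + (-0.51)² + (-3.41)² + (-8.12)² + 10.88²) = √(299.9824 + 31.36 + 0.2601 + 11.6281 + 65.9344 + 118.3744) = √527.5394 ≈ 22.9682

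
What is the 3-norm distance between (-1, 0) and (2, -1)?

(Σ|x_i - y_i|^3)^(1/3) = (|-1 - 2|^3 + |0 - (-1)|^3)^(1/3)
= (3^3 + 1^3)^(1/3) = (27 + 1)^(1/3) = (28)^(1/3) ≈ 3.0366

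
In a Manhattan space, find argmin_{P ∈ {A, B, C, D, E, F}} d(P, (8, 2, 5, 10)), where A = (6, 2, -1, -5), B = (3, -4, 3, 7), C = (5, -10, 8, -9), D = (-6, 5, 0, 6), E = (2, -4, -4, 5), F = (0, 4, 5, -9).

Distances: d(A) = 23, d(B) = 16, d(C) = 37, d(D) = 26, d(E) = 26, d(F) = 29. Nearest: B = (3, -4, 3, 7) with distance 16.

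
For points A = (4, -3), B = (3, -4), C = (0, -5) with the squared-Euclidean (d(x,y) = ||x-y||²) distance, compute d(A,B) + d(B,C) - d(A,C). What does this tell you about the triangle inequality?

d(A,B) = 1² + 1² = 2, d(B,C) = 3² + 1² = 10, d(A,C) = 4² + 2² = 20.
d(A,B) + d(B,C) - d(A,C) = 2 + 10 - 20 = 12 - 20 = -8. This is < 0, so the triangle inequality FAILS for these points (squared-Euclidean is not a metric).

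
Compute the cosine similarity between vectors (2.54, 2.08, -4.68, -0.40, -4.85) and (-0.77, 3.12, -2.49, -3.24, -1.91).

With u = (2.54, 2.08, -4.68, -0.40, -4.85), v = (-0.77, 3.12, -2.49, -3.24, -1.91):
u·v = 2.54·(-0.77) + 2.08·3.12 + (-4.68)·(-2.49) + (-0.4)·(-3.24) + (-4.85)·(-1.91) = (-1.9558) + 6.4896 + 11.6532 + 1.296 + 9.2635 = 26.7465.
|u| = √(2.54² + 2.08² + (-4.68)² + (-0.4)² + (-4.85)²) = √(6.4516 + 4.3264 + 21.9024 + 0.16 + 23.5225) = √56.3629, |v| = √((-0.77)² + 3.12² + (-2.49)² + (-3.24)² + (-1.91)²) = √(0.5929 + 9.7344 + 6.2001 + 10.4976 + 3.6481) = √30.6731.
cos θ = (u·v)/(|u||v|) = 26.7465/(√56.3629·√30.6731) ≈ 0.6433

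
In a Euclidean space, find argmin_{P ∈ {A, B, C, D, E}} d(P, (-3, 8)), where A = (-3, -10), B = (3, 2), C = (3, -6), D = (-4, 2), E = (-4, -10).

Distances: d(A) = 18, d(B) ≈ 8.4853, d(C) ≈ 15.2315, d(D) ≈ 6.0828, d(E) ≈ 18.0278. Nearest: D = (-4, 2) with distance 6.0828.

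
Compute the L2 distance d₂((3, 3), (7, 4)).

√(Σ(x_i - y_i)²) = √((3 - 7)² + (3 - 4)²)
= √((-4)² + (-1)²) = √(16 + 1) = √17 ≈ 4.1231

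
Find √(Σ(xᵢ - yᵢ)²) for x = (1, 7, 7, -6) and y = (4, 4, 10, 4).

√(Σ(x_i - y_i)²) = √((1 - 4)² + (7 - 4)² + (7 - 10)² + (-6 - 4)²)
= √((-3)² + 3² + (-3)² + (-10)²) = √(9 + 9 + 9 + 100) = √127 ≈ 11.2694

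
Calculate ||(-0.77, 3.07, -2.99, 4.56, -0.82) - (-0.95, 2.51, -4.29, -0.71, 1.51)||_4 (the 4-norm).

(Σ|x_i - y_i|^4)^(1/4) = (|-0.77 - (-0.95)|^4 + |3.07 - 2.51|^4 + |-2.99 - (-4.29)|^4 + |4.56 - (-0.71)|^4 + |-0.82 - 1.51|^4)^(1/4)
= (0.18^4 + 0.56^4 + 1.3^4 + 5.27^4 + 2.33^4)^(1/4) ≈ (0.001 + 0.0983 + 2.8561 + 771.334 + 29.473)^(1/4) = (803.7624)^(1/4) ≈ 5.3245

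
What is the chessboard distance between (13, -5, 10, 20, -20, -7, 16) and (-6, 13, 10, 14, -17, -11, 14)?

max(|x_i - y_i|) = max(|13 - (-6)|, |-5 - 13|, |10 - 10|, |20 - 14|, |-20 - (-17)|, |-7 - (-11)|, |16 - 14|) = max(19, 18, 0, 6, 3, 4, 2) = 19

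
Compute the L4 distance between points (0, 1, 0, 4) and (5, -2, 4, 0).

(Σ|x_i - y_i|^4)^(1/4) = (|0 - 5|^4 + |1 - (-2)|^4 + |0 - 4|^4 + |4 - 0|^4)^(1/4)
= (5^4 + 3^4 + 4^4 + 4^4)^(1/4) = (625 + 81 + 256 + 256)^(1/4) = (1218)^(1/4) ≈ 5.9076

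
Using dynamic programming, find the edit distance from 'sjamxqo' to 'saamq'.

Let D[i][j] be the edit distance between the first i characters of 'sjamxqo' and the first j characters of 'saamq', with D[i][0] = i, D[0][j] = j, and D[i][j] = D[i-1][j-1] if the characters match, else 1 + min(D[i-1][j], D[i][j-1], D[i-1][j-1]). Filling the table (rows: prefixes of 'sjamxqo', columns: prefixes of 'saamq'):
     ε  s  a  a  m  q
  ε  0  1  2  3  4  5
  s  1  0  1  2  3  4
  j  2  1  1  2  3  4
  a  3  2  1  1  2  3
  m  4  3  2  2  1  2
  x  5  4  3  3  2  2
  q  6  5  4  4  3  2
  o  7  6  5  5  4  3
The bottom-right entry gives D[7][5] = 3, so no sequence of fewer than 3 edits works. Backtracking through the table gives one optimal edit sequence (3 edits):
  sjamxqo → saamxqo (sub j→a @2)
  saamxqo → saamqo (del x @5)
  saamqo → saamq (del o @6)
Edit distance = 3.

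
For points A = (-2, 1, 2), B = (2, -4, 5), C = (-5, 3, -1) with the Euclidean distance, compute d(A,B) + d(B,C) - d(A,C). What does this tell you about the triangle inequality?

d(A,B) = √(4² + 5² + 3²) = √50 ≈ 7.0711, d(B,C) = √(7² + 7² + 6²) = √134 ≈ 11.5758, d(A,C) = √(3² + 2² + 3²) = √22 ≈ 4.6904.
d(A,B) + d(B,C) - d(A,C) = 7.0711 + 11.5758 - 4.6904 = 18.6469 - 4.6904 = 13.9565 (to 4 decimal places). This is ≥ 0, so the triangle inequality holds for these points.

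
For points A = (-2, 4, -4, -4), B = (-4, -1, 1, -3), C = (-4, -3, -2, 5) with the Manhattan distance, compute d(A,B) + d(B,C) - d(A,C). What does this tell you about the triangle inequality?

d(A,B) = 2 + 5 + 5 + 1 = 13, d(B,C) = 0 + 2 + 3 + 8 = 13, d(A,C) = 2 + 7 + 2 + 9 = 20.
d(A,B) + d(B,C) - d(A,C) = 13 + 13 - 20 = 26 - 20 = 6. This is ≥ 0, so the triangle inequality holds for these points.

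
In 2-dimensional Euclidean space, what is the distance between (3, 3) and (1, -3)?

√(Σ(x_i - y_i)²) = √((3 - 1)² + (3 - (-3))²)
= √(2² + 6²) = √(4 + 36) = √40 ≈ 6.3246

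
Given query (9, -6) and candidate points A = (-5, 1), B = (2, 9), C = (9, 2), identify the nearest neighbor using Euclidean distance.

Distances: d(A) ≈ 15.6525, d(B) ≈ 16.5529, d(C) = 8. Nearest: C = (9, 2) with distance 8.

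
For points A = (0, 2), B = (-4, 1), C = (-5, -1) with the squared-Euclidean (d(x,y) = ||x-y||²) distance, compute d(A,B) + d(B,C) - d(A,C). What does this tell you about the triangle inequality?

d(A,B) = 4² + 1² = 17, d(B,C) = 1² + 2² = 5, d(A,C) = 5² + 3² = 34.
d(A,B) + d(B,C) - d(A,C) = 17 + 5 - 34 = 22 - 34 = -12. This is < 0, so the triangle inequality FAILS for these points (squared-Euclidean is not a metric).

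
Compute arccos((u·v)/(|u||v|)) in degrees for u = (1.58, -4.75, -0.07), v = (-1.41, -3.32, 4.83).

With u = (1.58, -4.75, -0.07), v = (-1.41, -3.32, 4.83):
u·v = 1.58·(-1.41) + (-4.75)·(-3.32) + (-0.07)·4.83 = (-2.2278) + 15.77 + (-0.3381) = 13.2041.
|u| = √(1.58² + (-4.75)² + (-0.07)²) = √(2.4964 + 22.5625 + 0.0049) = √25.0638, |v| = √((-1.41)² + (-3.32)² + 4.83²) = √(1.9881 + 11.0224 + 23.3289) = √36.3394.
cos θ = (u·v)/(|u||v|) = 13.2041/(√25.0638·√36.3394) ≈ 0.437519
θ = arccos(0.437519) ≈ 64.05°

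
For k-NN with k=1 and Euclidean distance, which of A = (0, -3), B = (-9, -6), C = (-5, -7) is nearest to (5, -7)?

Distances: d(A) ≈ 6.4031, d(B) ≈ 14.0357, d(C) = 10. Nearest: A = (0, -3) with distance 6.4031.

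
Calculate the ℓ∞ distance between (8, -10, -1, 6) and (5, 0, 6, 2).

max(|x_i - y_i|) = max(|8 - 5|, |-10 - 0|, |-1 - 6|, |6 - 2|) = max(3, 10, 7, 4) = 10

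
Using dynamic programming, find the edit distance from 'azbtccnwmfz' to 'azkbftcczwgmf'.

Let D[i][j] be the edit distance between the first i characters of 'azbtccnwmfz' and the first j characters of 'azkbftcczwgmf', with D[i][0] = i, D[0][j] = j, and D[i][j] = D[i-1][j-1] if the characters match, else 1 + min(D[i-1][j], D[i][j-1], D[i-1][j-1]). Filling the table (rows: prefixes of 'azbtccnwmfz', columns: prefixes of 'azkbftcczwgmf'):
     ε  a  z  k  b  f  t  c  c  z  w  g  m  f
  ε  0  1  2  3  4  5  6  7  8  9 10 11 12 13
  a  1  0  1  2  3  4  5  6  7  8  9 10 11 12
  z  2  1  0  1  2  3  4  5  6  7  8  9 10 11
  b  3  2  1  1  1  2  3  4  5  6  7  8  9 10
  t  4  3  2  2  2  2  2  3  4  5  6  7  8  9
  c  5  4  3  3  3  3  3  2  3  4  5  6  7  8
  c  6  5  4  4  4  4  4  3  2  3  4  5  6  7
  n  7  6  5  5  5  5  5  4  3  3  4  5  6  7
  w  8  7  6  6  6  6  6  5  4  4  3  4  5  6
  m  9  8  7  7  7  7  7  6  5  5  4  4  4  5
  f 10  9  8  8  8  7  8  7  6  6  5  5  5  4
  z 11 10  9  9  9  8  8  8  7  6  6  6  6  5
The bottom-right entry gives D[11][13] = 5, so no sequence of fewer than 5 edits works. Backtracking through the table gives one optimal edit sequence (5 edits):
  azbtccnwmfz → azkbtccnwmfz (ins k @3)
  azkbtccnwmfz → azkbftccnwmfz (ins f @5)
  azkbftccnwmfz → azkbftcczwmfz (sub n→z @9)
  azkbftcczwmfz → azkbftcczwgmfz (ins g @11)
  azkbftcczwgmfz → azkbftcczwgmf (del z @14)
Edit distance = 5.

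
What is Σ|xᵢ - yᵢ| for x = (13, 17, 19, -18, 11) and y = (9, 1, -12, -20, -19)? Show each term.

Σ|x_i - y_i| = |13 - 9| + |17 - 1| + |19 - (-12)| + |-18 - (-20)| + |11 - (-19)| = 4 + 16 + 31 + 2 + 30 = 83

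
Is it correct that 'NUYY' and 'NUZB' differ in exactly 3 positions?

Differing positions: 3, 4. Hamming distance = 2, so the claim that d_H = 3 is false.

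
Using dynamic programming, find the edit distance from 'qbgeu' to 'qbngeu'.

Let D[i][j] be the edit distance between the first i characters of 'qbgeu' and the first j characters of 'qbngeu', with D[i][0] = i, D[0][j] = j, and D[i][j] = D[i-1][j-1] if the characters match, else 1 + min(D[i-1][j], D[i][j-1], D[i-1][j-1]). Filling the table (rows: prefixes of 'qbgeu', columns: prefixes of 'qbngeu'):
     ε  q  b  n  g  e  u
  ε  0  1  2  3  4  5  6
  q  1  0  1  2  3  4  5
  b  2  1  0  1  2  3  4
  g  3  2  1  1  1  2  3
  e  4  3  2  2  2  1  2
  u  5  4  3  3  3  2  1
The bottom-right entry gives D[5][6] = 1, so no sequence of fewer than 1 edit works. Backtracking through the table gives one optimal edit sequence (1 edit):
  qbgeu → qbngeu (ins n @3)
Edit distance = 1.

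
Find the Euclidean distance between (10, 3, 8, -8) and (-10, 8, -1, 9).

√(Σ(x_i - y_i)²) = √((10 - (-10))² + (3 - 8)² + (8 - (-1))² + (-8 - 9)²)
= √(20² + (-5)² + 9² + (-17)²) = √(400 + 25 + 81 + 289) = √795 ≈ 28.1957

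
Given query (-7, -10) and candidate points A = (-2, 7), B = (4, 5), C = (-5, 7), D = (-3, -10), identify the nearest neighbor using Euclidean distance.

Distances: d(A) ≈ 17.72, d(B) ≈ 18.6011, d(C) ≈ 17.1172, d(D) = 4. Nearest: D = (-3, -10) with distance 4.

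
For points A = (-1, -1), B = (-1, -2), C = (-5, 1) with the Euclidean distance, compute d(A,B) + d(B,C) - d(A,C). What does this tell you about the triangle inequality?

d(A,B) = √(0² + 1²) = √1 = 1, d(B,C) = √(4² + 3²) = √25 = 5, d(A,C) = √(4² + 2²) = √20 ≈ 4.4721.
d(A,B) + d(B,C) - d(A,C) = 1 + 5 - 4.4721 = 6 - 4.4721 = 1.5279 (to 4 decimal places). This is ≥ 0, so the triangle inequality holds for these points.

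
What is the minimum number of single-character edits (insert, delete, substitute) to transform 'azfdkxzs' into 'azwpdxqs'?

Let D[i][j] be the edit distance between the first i characters of 'azfdkxzs' and the first j characters of 'azwpdxqs', with D[i][0] = i, D[0][j] = j, and D[i][j] = D[i-1][j-1] if the characters match, else 1 + min(D[i-1][j], D[i][j-1], D[i-1][j-1]). Filling the table (rows: prefixes of 'azfdkxzs', columns: prefixes of 'azwpdxqs'):
     ε  a  z  w  p  d  x  q  s
  ε  0  1  2  3  4  5  6  7  8
  a  1  0  1  2  3  4  5  6  7
  z  2  1  0  1  2  3  4  5  6
  f  3  2  1  1  2  3  4  5  6
  d  4  3  2  2  2  2  3  4  5
  k  5  4  3  3  3  3  3  4  5
  x  6  5  4  4  4  4  3  4  5
  z  7  6  5  5  5  5  4  4  5
  s  8  7  6  6  6  6  5  5  4
The bottom-right entry gives D[8][8] = 4, so no sequence of fewer than 4 edits works. Backtracking through the table gives one optimal edit sequence (4 edits):
  azfdkxzs → azwdkxzs (sub f→w @3)
  azwdkxzs → azwpkxzs (sub d→p @4)
  azwpkxzs → azwpdxzs (sub k→d @5)
  azwpdxzs → azwpdxqs (sub z→q @7)
Edit distance = 4.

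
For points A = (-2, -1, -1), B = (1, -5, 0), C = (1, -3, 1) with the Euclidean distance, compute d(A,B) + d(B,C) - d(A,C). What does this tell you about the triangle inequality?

d(A,B) = √(3² + 4² + 1²) = √26 ≈ 5.099, d(B,C) = √(0² + 2² + 1²) = √5 ≈ 2.2361, d(A,C) = √(3² + 2² + 2²) = √17 ≈ 4.1231.
d(A,B) + d(B,C) - d(A,C) = 5.099 + 2.2361 - 4.1231 = 7.3351 - 4.1231 = 3.212 (to 4 decimal places). This is ≥ 0, so the triangle inequality holds for these points.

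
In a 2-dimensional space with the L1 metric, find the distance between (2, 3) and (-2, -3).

Σ|x_i - y_i| = |2 - (-2)| + |3 - (-3)| = 4 + 6 = 10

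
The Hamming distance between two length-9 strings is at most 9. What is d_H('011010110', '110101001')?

Differing positions: 1, 3, 4, 5, 6, 7, 8, 9. Hamming distance = 8. The maximum possible Hamming distance for length-9 strings is 9, so d_H/9 = 8/9 ≈ 0.8889.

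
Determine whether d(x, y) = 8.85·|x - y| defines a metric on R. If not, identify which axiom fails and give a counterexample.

Yes. Since |x - y| is a metric on R and 8.85 > 0, the positive scalar multiple 8.85·|x - y| is also a metric: scaling by a positive constant preserves non-negativity, identity (d=0 ⟺ |x-y|=0 ⟺ x=y), symmetry, and the triangle inequality.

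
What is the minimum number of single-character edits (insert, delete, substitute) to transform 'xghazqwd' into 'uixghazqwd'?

Let D[i][j] be the edit distance between the first i characters of 'xghazqwd' and the first j characters of 'uixghazqwd', with D[i][0] = i, D[0][j] = j, and D[i][j] = D[i-1][j-1] if the characters match, else 1 + min(D[i-1][j], D[i][j-1], D[i-1][j-1]). Filling the table (rows: prefixes of 'xghazqwd', columns: prefixes of 'uixghazqwd'):
     ε  u  i  x  g  h  a  z  q  w  d
  ε  0  1  2  3  4  5  6  7  8  9 10
  x  1  1  2  2  3  4  5  6  7  8  9
  g  2  2  2  3  2  3  4  5  6  7  8
  h  3  3  3  3  3  2  3  4  5  6  7
  a  4  4  4  4  4  3  2  3  4  5  6
  z  5  5  5  5  5  4  3  2  3  4  5
  q  6  6  6  6  6  5  4  3  2  3  4
  w  7  7  7  7  7  6  5  4  3  2  3
  d  8  8  8  8  8  7  6  5  4  3  2
The bottom-right entry gives D[8][10] = 2, so no sequence of fewer than 2 edits works. Backtracking through the table gives one optimal edit sequence (2 edits):
  xghazqwd → uxghazqwd (ins u @1)
  uxghazqwd → uixghazqwd (ins i @2)
Edit distance = 2.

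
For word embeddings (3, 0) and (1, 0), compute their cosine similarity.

With u = (3, 0), v = (1, 0):
u·v = 3·1 + 0·0 = 3 + 0 = 3.
|u| = √(3² + 0²) = √9, |v| = √(1² + 0²) = √1, so |u||v| = √(9·1) = √9 = 3.
cos θ = (u·v)/(|u||v|) = 3/3 = 1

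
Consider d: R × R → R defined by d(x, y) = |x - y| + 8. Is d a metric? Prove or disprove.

No. d fails identity of indiscernibles (specifically d(x,x) = 0): d(2, 2) = |2 - 2| + 8 = 0 + 8 = 8 ≠ 0.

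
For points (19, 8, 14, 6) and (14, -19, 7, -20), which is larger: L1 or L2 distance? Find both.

L1 = |19 - 14| + |8 - (-19)| + |14 - 7| + |6 - (-20)| = 5 + 27 + 7 + 26 = 65
L2 = √(5² + 27² + 7² + 26²) = √1479 ≈ 38.4578
L1 ≥ L2 always (equality iff movement is along one axis); L1 > L2 here.
Ratio L1/L2 = 65/√1479 ≈ 1.6902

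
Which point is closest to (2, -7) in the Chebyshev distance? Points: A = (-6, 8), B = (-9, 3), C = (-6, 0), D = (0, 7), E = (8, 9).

Distances: d(A) = 15, d(B) = 11, d(C) = 8, d(D) = 14, d(E) = 16. Nearest: C = (-6, 0) with distance 8.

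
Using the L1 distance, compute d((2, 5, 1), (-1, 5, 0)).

Σ|x_i - y_i| = |2 - (-1)| + |5 - 5| + |1 - 0| = 3 + 0 + 1 = 4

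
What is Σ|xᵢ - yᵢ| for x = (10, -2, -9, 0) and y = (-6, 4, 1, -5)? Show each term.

Σ|x_i - y_i| = |10 - (-6)| + |-2 - 4| + |-9 - 1| + |0 - (-5)| = 16 + 6 + 10 + 5 = 37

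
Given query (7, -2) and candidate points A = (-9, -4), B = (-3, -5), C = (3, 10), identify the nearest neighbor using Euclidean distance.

Distances: d(A) ≈ 16.1245, d(B) ≈ 10.4403, d(C) ≈ 12.6491. Nearest: B = (-3, -5) with distance 10.4403.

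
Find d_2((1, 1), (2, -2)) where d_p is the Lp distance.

(Σ|x_i - y_i|^2)^(1/2) = (|1 - 2|^2 + |1 - (-2)|^2)^(1/2)
= (1^2 + 3^2)^(1/2) = (1 + 9)^(1/2) = (10)^(1/2) ≈ 3.1623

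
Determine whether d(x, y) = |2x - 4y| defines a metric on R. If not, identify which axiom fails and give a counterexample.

No. d fails symmetry: d(5, 8) = |2·5 - 4·8| = |-22| = 22, but d(8, 5) = |2·8 - 4·5| = |-4| = 4. Since 22 ≠ 4, d(x,y) ≠ d(y,x) in general.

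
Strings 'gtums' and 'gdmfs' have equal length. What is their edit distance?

Let D[i][j] be the edit distance between the first i characters of 'gtums' and the first j characters of 'gdmfs', with D[i][0] = i, D[0][j] = j, and D[i][j] = D[i-1][j-1] if the characters match, else 1 + min(D[i-1][j], D[i][j-1], D[i-1][j-1]). Filling the table (rows: prefixes of 'gtums', columns: prefixes of 'gdmfs'):
     ε  g  d  m  f  s
  ε  0  1  2  3  4  5
  g  1  0  1  2  3  4
  t  2  1  1  2  3  4
  u  3  2  2  2  3  4
  m  4  3  3  2  3  4
  s  5  4  4  3  3  3
The bottom-right entry gives D[5][5] = 3, so no sequence of fewer than 3 edits works. Backtracking through the table gives one optimal edit sequence (3 edits):
  gtums → gdums (sub t→d @2)
  gdums → gdmms (sub u→m @3)
  gdmms → gdmfs (sub m→f @4)
Edit distance = 3.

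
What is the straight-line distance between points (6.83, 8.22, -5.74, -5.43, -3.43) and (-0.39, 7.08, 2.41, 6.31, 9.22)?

√(Σ(x_i - y_i)²) = √((6.83 - (-0.39))² + (8.22 - 7.08)² + (-5.74 - 2.41)² + (-5.43 - 6.31)² + (-3.43 - 9.22)²)
= √(7.22² + 1.14² + (-8.15)² + (-11.74)² + (-12.65)²) = √(52.1284 + 1.2996 + 66.4225 + 137.8276 + 160.0225) = √417.7006 ≈ 20.4377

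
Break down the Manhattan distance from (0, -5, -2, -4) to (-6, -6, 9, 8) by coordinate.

Σ|x_i - y_i| = |0 - (-6)| + |-5 - (-6)| + |-2 - 9| + |-4 - 8| = 6 + 1 + 11 + 12 = 30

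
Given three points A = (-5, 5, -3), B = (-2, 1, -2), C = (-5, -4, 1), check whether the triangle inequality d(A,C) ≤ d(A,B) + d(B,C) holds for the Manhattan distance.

d(A,B) = 3 + 4 + 1 = 8, d(B,C) = 3 + 5 + 3 = 11, d(A,C) = 0 + 9 + 4 = 13.
d(A,C) = 13 ≤ 8 + 11 = 19. Triangle inequality is satisfied.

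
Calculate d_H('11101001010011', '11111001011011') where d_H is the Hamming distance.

Differing positions: 4, 11. Hamming distance = 2.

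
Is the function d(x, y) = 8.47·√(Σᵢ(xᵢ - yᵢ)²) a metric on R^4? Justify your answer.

Yes. The L2 (Euclidean) norm induces a metric on R^4, and multiplying a metric by a positive constant 8.47 > 0 preserves all four axioms: non-negativity (8.47·||x-y|| ≥ 0), identity (8.47·||x-y|| = 0 ⟺ ||x-y|| = 0 ⟺ x = y), symmetry (||x-y|| = ||y-x||), and the triangle inequality (8.47·||x-z|| ≤ 8.47·||x-y|| + 8.47·||y-z||). So d is a metric.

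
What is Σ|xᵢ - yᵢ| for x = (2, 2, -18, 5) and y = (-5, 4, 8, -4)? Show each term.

Σ|x_i - y_i| = |2 - (-5)| + |2 - 4| + |-18 - 8| + |5 - (-4)| = 7 + 2 + 26 + 9 = 44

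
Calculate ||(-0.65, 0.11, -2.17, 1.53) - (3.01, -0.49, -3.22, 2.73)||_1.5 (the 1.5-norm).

(Σ|x_i - y_i|^1.5)^(1/1.5) = (|-0.65 - 3.01|^1.5 + |0.11 - (-0.49)|^1.5 + |-2.17 - (-3.22)|^1.5 + |1.53 - 2.73|^1.5)^(1/1.5)
= (3.66^1.5 + 0.6^1.5 + 1.05^1.5 + 1.2^1.5)^(1/1.5) ≈ (7.002 + 0.4648 + 1.0759 + 1.3145)^(1/1.5) = (9.8572)^(1/1.5) ≈ 4.5973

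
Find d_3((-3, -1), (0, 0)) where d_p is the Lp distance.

(Σ|x_i - y_i|^3)^(1/3) = (|-3 - 0|^3 + |-1 - 0|^3)^(1/3)
= (3^3 + 1^3)^(1/3) = (27 + 1)^(1/3) = (28)^(1/3) ≈ 3.0366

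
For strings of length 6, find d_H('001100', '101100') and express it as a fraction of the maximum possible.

Differing positions: 1. Hamming distance = 1. The maximum possible Hamming distance for length-6 strings is 6, so d_H/6 = 1/6 ≈ 0.1667.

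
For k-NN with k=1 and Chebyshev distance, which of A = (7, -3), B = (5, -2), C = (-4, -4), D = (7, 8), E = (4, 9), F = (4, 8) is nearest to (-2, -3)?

Distances: d(A) = 9, d(B) = 7, d(C) = 2, d(D) = 11, d(E) = 12, d(F) = 11. Nearest: C = (-4, -4) with distance 2.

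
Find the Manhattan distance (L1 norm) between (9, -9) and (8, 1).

Σ|x_i - y_i| = |9 - 8| + |-9 - 1| = 1 + 10 = 11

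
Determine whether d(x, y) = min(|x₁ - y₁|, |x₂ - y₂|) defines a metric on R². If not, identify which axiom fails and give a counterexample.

No. d fails identity of indiscernibles: take x = (-5, 0) and y = (-5, 2). Then d(x,y) = min(|-5 - (-5)|, |0 - 2|) = min(0, 2) = 0, yet x ≠ y.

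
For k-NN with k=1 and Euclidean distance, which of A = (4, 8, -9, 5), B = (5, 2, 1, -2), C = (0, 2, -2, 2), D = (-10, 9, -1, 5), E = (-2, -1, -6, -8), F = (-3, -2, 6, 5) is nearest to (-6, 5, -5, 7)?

Distances: d(A) ≈ 11.3578, d(B) ≈ 15.7162, d(C) ≈ 8.8882, d(D) ≈ 7.2111, d(E) ≈ 16.6733, d(F) ≈ 13.5277. Nearest: D = (-10, 9, -1, 5) with distance 7.2111.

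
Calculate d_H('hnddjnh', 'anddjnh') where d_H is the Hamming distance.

Differing positions: 1. Hamming distance = 1.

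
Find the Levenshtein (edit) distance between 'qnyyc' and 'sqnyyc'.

Let D[i][j] be the edit distance between the first i characters of 'qnyyc' and the first j characters of 'sqnyyc', with D[i][0] = i, D[0][j] = j, and D[i][j] = D[i-1][j-1] if the characters match, else 1 + min(D[i-1][j], D[i][j-1], D[i-1][j-1]). Filling the table (rows: prefixes of 'qnyyc', columns: prefixes of 'sqnyyc'):
     ε  s  q  n  y  y  c
  ε  0  1  2  3  4  5  6
  q  1  1  1  2  3  4  5
  n  2  2  2  1  2  3  4
  y  3  3  3  2  1  2  3
  y  4  4  4  3  2  1  2
  c  5  5  5  4  3  2  1
The bottom-right entry gives D[5][6] = 1, so no sequence of fewer than 1 edit works. Backtracking through the table gives one optimal edit sequence (1 edit):
  qnyyc → sqnyyc (ins s @1)
Edit distance = 1.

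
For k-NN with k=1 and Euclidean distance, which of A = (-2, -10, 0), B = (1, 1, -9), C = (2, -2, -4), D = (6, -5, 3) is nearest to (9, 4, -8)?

Distances: d(A) ≈ 19.5192, d(B) ≈ 8.6023, d(C) ≈ 10.0499, d(D) ≈ 14.5258. Nearest: B = (1, 1, -9) with distance 8.6023.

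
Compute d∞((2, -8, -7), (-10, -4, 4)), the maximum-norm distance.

max(|x_i - y_i|) = max(|2 - (-10)|, |-8 - (-4)|, |-7 - 4|) = max(12, 4, 11) = 12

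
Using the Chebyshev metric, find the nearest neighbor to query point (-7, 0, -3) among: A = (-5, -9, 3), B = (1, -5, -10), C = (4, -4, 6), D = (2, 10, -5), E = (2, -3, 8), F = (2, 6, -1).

Distances: d(A) = 9, d(B) = 8, d(C) = 11, d(D) = 10, d(E) = 11, d(F) = 9. Nearest: B = (1, -5, -10) with distance 8.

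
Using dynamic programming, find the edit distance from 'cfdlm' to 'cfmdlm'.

Let D[i][j] be the edit distance between the first i characters of 'cfdlm' and the first j characters of 'cfmdlm', with D[i][0] = i, D[0][j] = j, and D[i][j] = D[i-1][j-1] if the characters match, else 1 + min(D[i-1][j], D[i][j-1], D[i-1][j-1]). Filling the table (rows: prefixes of 'cfdlm', columns: prefixes of 'cfmdlm'):
     ε  c  f  m  d  l  m
  ε  0  1  2  3  4  5  6
  c  1  0  1  2  3  4  5
  f  2  1  0  1  2  3  4
  d  3  2  1  1  1  2  3
  l  4  3  2  2  2  1  2
  m  5  4  3  2  3  2  1
The bottom-right entry gives D[5][6] = 1, so no sequence of fewer than 1 edit works. Backtracking through the table gives one optimal edit sequence (1 edit):
  cfdlm → cfmdlm (ins m @3)
Edit distance = 1.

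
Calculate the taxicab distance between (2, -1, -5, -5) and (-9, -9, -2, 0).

Σ|x_i - y_i| = |2 - (-9)| + |-1 - (-9)| + |-5 - (-2)| + |-5 - 0| = 11 + 8 + 3 + 5 = 27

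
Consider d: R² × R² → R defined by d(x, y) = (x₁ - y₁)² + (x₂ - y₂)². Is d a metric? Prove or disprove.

No. The squared Euclidean distance fails the triangle inequality. Counterexample: x = (0, 0), y = (1, 2), z = (2, 4). d(x,z) = 2² + 4² = 20, but d(x,y) + d(y,z) = (1² + 2²) + (1² + 2²) = 5 + 5 = 10. Since 20 > 10, the triangle inequality is violated. (Note: √d, the ordinary Euclidean distance, IS a metric.)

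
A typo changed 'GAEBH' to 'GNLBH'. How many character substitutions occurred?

Differing positions: 2, 3. Hamming distance = 2.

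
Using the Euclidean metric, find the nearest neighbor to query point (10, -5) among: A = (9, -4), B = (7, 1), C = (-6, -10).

Distances: d(A) ≈ 1.4142, d(B) ≈ 6.7082, d(C) ≈ 16.7631. Nearest: A = (9, -4) with distance 1.4142.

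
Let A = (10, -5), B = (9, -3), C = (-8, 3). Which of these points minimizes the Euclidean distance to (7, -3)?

Distances: d(A) ≈ 3.6056, d(B) = 2, d(C) ≈ 16.1555. Nearest: B = (9, -3) with distance 2.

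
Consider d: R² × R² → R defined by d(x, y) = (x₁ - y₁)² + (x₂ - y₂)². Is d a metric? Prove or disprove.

No. The squared Euclidean distance fails the triangle inequality. Counterexample: x = (0, 0), y = (3, 2), z = (6, 4). d(x,z) = 6² + 4² = 52, but d(x,y) + d(y,z) = (3² + 2²) + (3² + 2²) = 13 + 13 = 26. Since 52 > 26, the triangle inequality is violated. (Note: √d, the ordinary Euclidean distance, IS a metric.)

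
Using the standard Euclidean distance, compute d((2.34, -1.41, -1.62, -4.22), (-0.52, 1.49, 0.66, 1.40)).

(Σ|x_i - y_i|^2)^(1/2) = (|2.34 - (-0.52)|^2 + |-1.41 - 1.49|^2 + |-1.62 - 0.66|^2 + |-4.22 - 1.4|^2)^(1/2)
= (2.86^2 + 2.9^2 + 2.28^2 + 5.62^2)^(1/2) = (8.1796 + 8.41 + 5.1984 + 31.5844)^(1/2) = (53.3724)^(1/2) ≈ 7.3056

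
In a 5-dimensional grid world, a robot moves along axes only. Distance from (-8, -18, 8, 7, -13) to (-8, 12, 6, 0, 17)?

Σ|x_i - y_i| = |-8 - (-8)| + |-18 - 12| + |8 - 6| + |7 - 0| + |-13 - 17| = 0 + 30 + 2 + 7 + 30 = 69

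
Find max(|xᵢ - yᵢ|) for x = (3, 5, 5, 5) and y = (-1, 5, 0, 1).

max(|x_i - y_i|) = max(|3 - (-1)|, |5 - 5|, |5 - 0|, |5 - 1|) = max(4, 0, 5, 4) = 5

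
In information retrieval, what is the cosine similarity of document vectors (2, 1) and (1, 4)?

With u = (2, 1), v = (1, 4):
u·v = 2·1 + 1·4 = 2 + 4 = 6.
|u| = √(2² + 1²) = √5, |v| = √(1² + 4²) = √17, so |u||v| = √(5·17) = √85.
cos θ = (u·v)/(|u||v|) = 6/√85 ≈ 0.6508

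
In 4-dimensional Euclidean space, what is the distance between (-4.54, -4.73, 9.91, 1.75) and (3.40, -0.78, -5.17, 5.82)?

√(Σ(x_i - y_i)²) = √((-4.54 - 3.4)² + (-4.73 - (-0.78))² + (9.91 - (-5.17))² + (1.75 - 5.82)²)
= √((-7.94)² + (-3.95)² + 15.08² + (-4.07)²) = √(63.0436 + 15.6025 + 227.4064 + 16.5649) = √322.6174 ≈ 17.9616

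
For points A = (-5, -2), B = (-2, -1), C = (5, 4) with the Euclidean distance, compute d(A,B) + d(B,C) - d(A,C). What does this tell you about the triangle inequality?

d(A,B) = √(3² + 1²) = √10 ≈ 3.1623, d(B,C) = √(7² + 5²) = √74 ≈ 8.6023, d(A,C) = √(10² + 6²) = √136 ≈ 11.6619.
d(A,B) + d(B,C) - d(A,C) = 3.1623 + 8.6023 - 11.6619 = 11.7646 - 11.6619 = 0.1027 (to 4 decimal places). This is ≥ 0, so the triangle inequality holds for these points.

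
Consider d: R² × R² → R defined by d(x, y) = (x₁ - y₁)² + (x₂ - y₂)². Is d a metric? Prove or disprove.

No. The squared Euclidean distance fails the triangle inequality. Counterexample: x = (0, 0), y = (5, 3), z = (10, 6). d(x,z) = 10² + 6² = 136, but d(x,y) + d(y,z) = (5² + 3²) + (5² + 3²) = 34 + 34 = 68. Since 136 > 68, the triangle inequality is violated. (Note: √d, the ordinary Euclidean distance, IS a metric.)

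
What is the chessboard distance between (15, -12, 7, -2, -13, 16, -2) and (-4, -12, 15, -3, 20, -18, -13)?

max(|x_i - y_i|) = max(|15 - (-4)|, |-12 - (-12)|, |7 - 15|, |-2 - (-3)|, |-13 - 20|, |16 - (-18)|, |-2 - (-13)|) = max(19, 0, 8, 1, 33, 34, 11) = 34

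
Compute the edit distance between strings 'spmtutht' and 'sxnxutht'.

Let D[i][j] be the edit distance between the first i characters of 'spmtutht' and the first j characters of 'sxnxutht', with D[i][0] = i, D[0][j] = j, and D[i][j] = D[i-1][j-1] if the characters match, else 1 + min(D[i-1][j], D[i][j-1], D[i-1][j-1]). Filling the table (rows: prefixes of 'spmtutht', columns: prefixes of 'sxnxutht'):
     ε  s  x  n  x  u  t  h  t
  ε  0  1  2  3  4  5  6  7  8
  s  1  0  1  2  3  4  5  6  7
  p  2  1  1  2  3  4  5  6  7
  m  3  2  2  2  3  4  5  6  7
  t  4  3  3  3  3  4  4  5  6
  u  5  4  4  4  4  3  4  5  6
  t  6  5  5  5  5  4  3  4  5
  h  7  6  6  6  6  5  4  3  4
  t  8  7  7  7  7  6  5  4  3
The bottom-right entry gives D[8][8] = 3, so no sequence of fewer than 3 edits works. Backtracking through the table gives one optimal edit sequence (3 edits):
  spmtutht → sxmtutht (sub p→x @2)
  sxmtutht → sxntutht (sub m→n @3)
  sxntutht → sxnxutht (sub t→x @4)
Edit distance = 3.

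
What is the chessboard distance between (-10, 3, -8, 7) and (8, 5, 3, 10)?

max(|x_i - y_i|) = max(|-10 - 8|, |3 - 5|, |-8 - 3|, |7 - 10|) = max(18, 2, 11, 3) = 18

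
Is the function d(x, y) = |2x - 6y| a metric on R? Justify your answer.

No. d fails symmetry: d(8, 6) = |2·8 - 6·6| = |-20| = 20, but d(6, 8) = |2·6 - 6·8| = |-36| = 36. Since 20 ≠ 36, d(x,y) ≠ d(y,x) in general.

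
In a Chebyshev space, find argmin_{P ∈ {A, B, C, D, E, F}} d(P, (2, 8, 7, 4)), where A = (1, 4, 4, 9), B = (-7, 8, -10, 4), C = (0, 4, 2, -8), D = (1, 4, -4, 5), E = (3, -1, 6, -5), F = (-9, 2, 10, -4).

Distances: d(A) = 5, d(B) = 17, d(C) = 12, d(D) = 11, d(E) = 9, d(F) = 11. Nearest: A = (1, 4, 4, 9) with distance 5.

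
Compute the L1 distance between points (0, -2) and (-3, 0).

Σ|x_i - y_i| = |0 - (-3)| + |-2 - 0| = 3 + 2 = 5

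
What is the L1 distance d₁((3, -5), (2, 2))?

Σ|x_i - y_i| = |3 - 2| + |-5 - 2| = 1 + 7 = 8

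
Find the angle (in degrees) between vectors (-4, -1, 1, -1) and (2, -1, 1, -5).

With u = (-4, -1, 1, -1), v = (2, -1, 1, -5):
u·v = (-4)·2 + (-1)·(-1) + 1·1 + (-1)·(-5) = (-8) + 1 + 1 + 5 = -1.
|u| = √((-4)² + (-1)² + 1² + (-1)²) = √19, |v| = √(2² + (-1)² + 1² + (-5)²) = √31, so |u||v| = √(19·31) = √589.
cos θ = (u·v)/(|u||v|) = -1/√589 ≈ -0.041204
θ = arccos(-0.041204) ≈ 92.36°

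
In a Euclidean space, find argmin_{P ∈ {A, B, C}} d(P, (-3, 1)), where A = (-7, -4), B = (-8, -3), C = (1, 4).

Distances: d(A) ≈ 6.4031, d(B) ≈ 6.4031, d(C) = 5. Nearest: C = (1, 4) with distance 5.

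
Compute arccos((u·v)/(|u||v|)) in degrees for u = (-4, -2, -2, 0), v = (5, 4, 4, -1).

With u = (-4, -2, -2, 0), v = (5, 4, 4, -1):
u·v = (-4)·5 + (-2)·4 + (-2)·4 + 0·(-1) = (-20) + (-8) + (-8) + 0 = -36.
|u| = √((-4)² + (-2)² + (-2)² + 0²) = √24, |v| = √(5² + 4² + 4² + (-1)²) = √58, so |u||v| = √(24·58) = √1392.
cos θ = (u·v)/(|u||v|) = -36/√1392 ≈ -0.964901
θ = arccos(-0.964901) ≈ 164.77°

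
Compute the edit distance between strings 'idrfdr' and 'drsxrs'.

Let D[i][j] be the edit distance between the first i characters of 'idrfdr' and the first j characters of 'drsxrs', with D[i][0] = i, D[0][j] = j, and D[i][j] = D[i-1][j-1] if the characters match, else 1 + min(D[i-1][j], D[i][j-1], D[i-1][j-1]). Filling the table (rows: prefixes of 'idrfdr', columns: prefixes of 'drsxrs'):
     ε  d  r  s  x  r  s
  ε  0  1  2  3  4  5  6
  i  1  1  2  3  4  5  6
  d  2  1  2  3  4  5  6
  r  3  2  1  2  3  4  5
  f  4  3  2  2  3  4  5
  d  5  4  3  3  3  4  5
  r  6  5  4  4  4  3  4
The bottom-right entry gives D[6][6] = 4, so no sequence of fewer than 4 edits works. Backtracking through the table gives one optimal edit sequence (4 edits):
  idrfdr → drfdr (del i @1)
  drfdr → drsdr (sub f→s @3)
  drsdr → drsxr (sub d→x @4)
  drsxr → drsxrs (ins s @6)
Edit distance = 4.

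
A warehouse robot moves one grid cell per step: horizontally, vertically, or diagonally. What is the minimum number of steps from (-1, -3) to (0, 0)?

max(|x_i - y_i|) = max(|-1 - 0|, |-3 - 0|) = max(1, 3) = 3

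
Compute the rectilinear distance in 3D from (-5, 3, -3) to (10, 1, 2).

Σ|x_i - y_i| = |-5 - 10| + |3 - 1| + |-3 - 2| = 15 + 2 + 5 = 22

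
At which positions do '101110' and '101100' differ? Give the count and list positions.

Differing positions: 5. Hamming distance = 1.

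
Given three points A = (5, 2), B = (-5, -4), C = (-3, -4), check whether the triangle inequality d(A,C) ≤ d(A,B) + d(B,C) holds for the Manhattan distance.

d(A,B) = 10 + 6 = 16, d(B,C) = 2 + 0 = 2, d(A,C) = 8 + 6 = 14.
d(A,C) = 14 ≤ 16 + 2 = 18. Triangle inequality is satisfied.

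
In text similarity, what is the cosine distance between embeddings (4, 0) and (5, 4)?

With u = (4, 0), v = (5, 4):
u·v = 4·5 + 0·4 = 20 + 0 = 20.
|u| = √(4² + 0²) = √16, |v| = √(5² + 4²) = √41, so |u||v| = √(16·41) = √656.
cos θ = (u·v)/(|u||v|) = 20/√656 ≈ 0.7809
Cosine distance = 1 - cos θ ≈ 1 - 0.7809 = 0.2191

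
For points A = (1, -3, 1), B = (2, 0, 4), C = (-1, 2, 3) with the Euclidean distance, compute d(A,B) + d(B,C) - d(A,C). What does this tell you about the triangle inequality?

d(A,B) = √(1² + 3² + 3²) = √19 ≈ 4.3589, d(B,C) = √(3² + 2² + 1²) = √14 ≈ 3.7417, d(A,C) = √(2² + 5² + 2²) = √33 ≈ 5.7446.
d(A,B) + d(B,C) - d(A,C) = 4.3589 + 3.7417 - 5.7446 = 8.1006 - 5.7446 = 2.356 (to 4 decimal places). This is ≥ 0, so the triangle inequality holds for these points.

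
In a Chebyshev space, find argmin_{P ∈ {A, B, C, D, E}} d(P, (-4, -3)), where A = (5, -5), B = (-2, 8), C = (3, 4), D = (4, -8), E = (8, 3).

Distances: d(A) = 9, d(B) = 11, d(C) = 7, d(D) = 8, d(E) = 12. Nearest: C = (3, 4) with distance 7.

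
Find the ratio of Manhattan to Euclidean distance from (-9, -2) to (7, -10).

L1 = |-9 - 7| + |-2 - (-10)| = 16 + 8 = 24
L2 = √(16² + 8²) = √320 ≈ 17.8885
L1 ≥ L2 always (equality iff movement is along one axis); L1 > L2 here.
Ratio L1/L2 = 24/√320 ≈ 1.3416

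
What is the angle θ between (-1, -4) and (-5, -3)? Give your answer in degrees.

With u = (-1, -4), v = (-5, -3):
u·v = (-1)·(-5) + (-4)·(-3) = 5 + 12 = 17.
|u| = √((-1)² + (-4)²) = √17, |v| = √((-5)² + (-3)²) = √34, so |u||v| = √(17·34) = √578.
cos θ = (u·v)/(|u||v|) = 17/√578 ≈ 0.707107
θ = arccos(0.707107) ≈ 45°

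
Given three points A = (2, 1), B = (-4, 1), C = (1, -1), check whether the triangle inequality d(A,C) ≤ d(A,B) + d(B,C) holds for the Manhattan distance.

d(A,B) = 6 + 0 = 6, d(B,C) = 5 + 2 = 7, d(A,C) = 1 + 2 = 3.
d(A,C) = 3 ≤ 6 + 7 = 13. Triangle inequality is satisfied.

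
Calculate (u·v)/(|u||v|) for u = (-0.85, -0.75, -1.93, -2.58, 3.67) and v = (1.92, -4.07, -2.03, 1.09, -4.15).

With u = (-0.85, -0.75, -1.93, -2.58, 3.67), v = (1.92, -4.07, -2.03, 1.09, -4.15):
u·v = (-0.85)·1.92 + (-0.75)·(-4.07) + (-1.93)·(-2.03) + (-2.58)·1.09 + 3.67·(-4.15) = (-1.632) + 3.0525 + 3.9179 + (-2.8122) + (-15.2305) = -12.7043.
|u| = √((-0.85)² + (-0.75)² + (-1.93)² + (-2.58)² + 3.67²) = √(0.7225 + 0.5625 + 3.7249 + 6.6564 + 13.4689) = √25.1352, |v| = √(1.92² + (-4.07)² + (-2.03)² + 1.09² + (-4.15)²) = √(3.6864 + 16.5649 + 4.1209 + 1.1881 + 17.2225) = √42.7828.
cos θ = (u·v)/(|u||v|) = -12.7043/(√25.1352·√42.7828) ≈ -0.3874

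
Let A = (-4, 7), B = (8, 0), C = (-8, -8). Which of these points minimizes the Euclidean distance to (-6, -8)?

Distances: d(A) ≈ 15.1327, d(B) ≈ 16.1245, d(C) = 2. Nearest: C = (-8, -8) with distance 2.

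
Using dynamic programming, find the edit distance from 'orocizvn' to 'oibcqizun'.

Let D[i][j] be the edit distance between the first i characters of 'orocizvn' and the first j characters of 'oibcqizun', with D[i][0] = i, D[0][j] = j, and D[i][j] = D[i-1][j-1] if the characters match, else 1 + min(D[i-1][j], D[i][j-1], D[i-1][j-1]). Filling the table (rows: prefixes of 'orocizvn', columns: prefixes of 'oibcqizun'):
     ε  o  i  b  c  q  i  z  u  n
  ε  0  1  2  3  4  5  6  7  8  9
  o  1  0  1  2  3  4  5  6  7  8
  r  2  1  1  2  3  4  5  6  7  8
  o  3  2  2  2  3  4  5  6  7  8
  c  4  3  3  3  2  3  4  5  6  7
  i  5  4  3  4  3  3  3  4  5  6
  z  6  5  4  4  4  4  4  3  4  5
  v  7  6  5  5  5  5  5  4  4  5
  n  8  7  6  6  6  6  6  5  5  4
The bottom-right entry gives D[8][9] = 4, so no sequence of fewer than 4 edits works. Backtracking through the table gives one optimal edit sequence (4 edits):
  orocizvn → oiocizvn (sub r→i @2)
  oiocizvn → oibcizvn (sub o→b @3)
  oibcizvn → oibcqizvn (ins q @5)
  oibcqizvn → oibcqizun (sub v→u @8)
Edit distance = 4.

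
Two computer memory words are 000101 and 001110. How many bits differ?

Differing positions: 3, 5, 6. Hamming distance = 3.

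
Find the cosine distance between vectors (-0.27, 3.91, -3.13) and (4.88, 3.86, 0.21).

With u = (-0.27, 3.91, -3.13), v = (4.88, 3.86, 0.21):
u·v = (-0.27)·4.88 + 3.91·3.86 + (-3.13)·0.21 = (-1.3176) + 15.0926 + (-0.6573) = 13.1177.
|u| = √((-0.27)² + 3.91² + (-3.13)²) = √(0.0729 + 15.2881 + 9.7969) = √25.1579, |v| = √(4.88² + 3.86² + 0.21²) = √(23.8144 + 14.8996 + 0.0441) = √38.7581.
cos θ = (u·v)/(|u||v|) = 13.1177/(√25.1579·√38.7581) ≈ 0.4201
Cosine distance = 1 - cos θ ≈ 1 - 0.4201 = 0.5799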